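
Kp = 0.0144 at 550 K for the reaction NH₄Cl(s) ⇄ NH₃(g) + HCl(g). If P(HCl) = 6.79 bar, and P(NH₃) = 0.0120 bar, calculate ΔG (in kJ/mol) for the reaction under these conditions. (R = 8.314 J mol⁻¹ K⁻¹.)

(NH₄Cl is a pure solid — omitted from Qp.)
Qp = P(NH₃)·P(HCl) = (0.0120)·(6.79) = 0.0815
ΔG = RT ln(Qp/Kp) = (8.314 J mol⁻¹ K⁻¹)(550 K) × ln(0.0815/0.0144)
   = (4.573 kJ/mol)(1.733) = 7.93 kJ/mol
ΔG > 0, so the forward reaction is non-spontaneous (proceeds in reverse).

ΔG = 7.93 kJ/mol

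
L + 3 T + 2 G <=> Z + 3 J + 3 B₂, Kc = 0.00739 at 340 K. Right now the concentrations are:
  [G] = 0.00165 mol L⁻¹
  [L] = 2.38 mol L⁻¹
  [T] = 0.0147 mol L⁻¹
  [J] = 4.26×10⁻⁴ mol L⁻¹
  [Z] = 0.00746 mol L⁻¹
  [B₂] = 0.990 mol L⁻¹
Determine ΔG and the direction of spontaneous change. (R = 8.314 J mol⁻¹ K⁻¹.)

ΔG = 3.68 kJ/mol; the forward reaction is non-spontaneous

Qc = [Z]·[J]³·[B₂]³ / ([L]·[T]³·[G]²) = (0.00746)·(4.26×10⁻⁴)³·(0.990)³ / ((2.38)·(0.0147)³·(0.00165)²) = 0.0272
ΔG = RT ln(Qc/Kc) = (8.314 J mol⁻¹ K⁻¹)(340 K) × ln(0.0272/0.00739)
   = (2.827 kJ/mol)(1.303) = 3.68 kJ/mol
ΔG > 0, so the forward reaction is non-spontaneous (proceeds in reverse).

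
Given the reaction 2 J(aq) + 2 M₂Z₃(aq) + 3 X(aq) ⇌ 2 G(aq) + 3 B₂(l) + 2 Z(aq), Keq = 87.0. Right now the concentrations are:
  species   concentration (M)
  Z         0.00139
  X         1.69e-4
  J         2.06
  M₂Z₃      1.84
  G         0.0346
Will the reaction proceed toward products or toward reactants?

(B₂ is a pure liquid — omitted from Q.)
Q = [G]²·[Z]² / ([J]²·[M₂Z₃]²·[X]³) = (0.0346)²·(0.00139)² / ((2.06)²·(1.84)²·(1.69e-4)³) = 33.4
Q = 33.4 < Keq = 87.0, so the forward reaction proceeds.

toward products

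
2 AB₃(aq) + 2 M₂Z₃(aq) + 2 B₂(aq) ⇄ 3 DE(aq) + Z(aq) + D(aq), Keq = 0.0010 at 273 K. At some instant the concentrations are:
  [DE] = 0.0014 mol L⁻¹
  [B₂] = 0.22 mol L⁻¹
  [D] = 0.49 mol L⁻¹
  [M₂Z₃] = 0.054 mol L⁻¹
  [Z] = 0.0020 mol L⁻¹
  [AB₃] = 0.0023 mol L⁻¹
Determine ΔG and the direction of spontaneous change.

ΔG = 2.91 kJ/mol; the forward reaction is non-spontaneous

Q = [DE]³·[Z]·[D] / ([AB₃]²·[M₂Z₃]²·[B₂]²) = (0.0014)³·(0.0020)·(0.49) / ((0.0023)²·(0.054)²·(0.22)²) = 0.00360
ΔG = RT ln(Q/Keq) = (8.314 J mol⁻¹ K⁻¹)(273 K) × ln(0.00360/0.0010)
   = (2.270 kJ/mol)(1.281) = 2.91 kJ/mol
ΔG > 0, so the forward reaction is non-spontaneous (proceeds in reverse).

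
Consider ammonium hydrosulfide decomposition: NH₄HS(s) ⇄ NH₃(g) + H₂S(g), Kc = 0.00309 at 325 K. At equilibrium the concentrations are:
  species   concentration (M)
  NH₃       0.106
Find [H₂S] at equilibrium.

[H₂S] = 0.0292 M

(NH₄HS is a pure solid — omitted from Kc.)
At equilibrium, Kc = [NH₃]·[H₂S] = 0.00309.
(0.106)·([H₂S]) = 0.00309
[H₂S] = 0.0292 M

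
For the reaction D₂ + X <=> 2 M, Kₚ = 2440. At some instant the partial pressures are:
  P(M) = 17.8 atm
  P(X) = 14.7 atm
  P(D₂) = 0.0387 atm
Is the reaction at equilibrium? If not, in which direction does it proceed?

to the right

Qₚ = P(M)² / (P(D₂)·P(X)) = (17.8)² / ((0.0387)·(14.7)) = 557
Qₚ = 557 < Kₚ = 2440, so the forward reaction proceeds.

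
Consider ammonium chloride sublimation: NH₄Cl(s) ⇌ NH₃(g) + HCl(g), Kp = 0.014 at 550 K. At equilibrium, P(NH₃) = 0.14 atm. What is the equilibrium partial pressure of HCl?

(NH₄Cl is a pure solid — omitted from Kp.)
At equilibrium, Kp = P(NH₃)·P(HCl) = 0.014.
(0.14)·(P(HCl)) = 0.014
P(HCl) = 0.100 = 0.10 atm

P(HCl) = 0.10 atm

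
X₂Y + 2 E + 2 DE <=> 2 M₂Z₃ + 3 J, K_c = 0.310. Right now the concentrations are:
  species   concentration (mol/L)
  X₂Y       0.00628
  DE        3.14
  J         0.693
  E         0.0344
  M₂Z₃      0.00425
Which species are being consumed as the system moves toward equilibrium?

X₂Y, E, DE (reactants)

Q_c = [M₂Z₃]²·[J]³ / ([X₂Y]·[E]²·[DE]²) = (0.00425)²·(0.693)³ / ((0.00628)·(0.0344)²·(3.14)²) = 0.0820
Q_c = 0.0820 < K_c = 0.310: net forward reaction.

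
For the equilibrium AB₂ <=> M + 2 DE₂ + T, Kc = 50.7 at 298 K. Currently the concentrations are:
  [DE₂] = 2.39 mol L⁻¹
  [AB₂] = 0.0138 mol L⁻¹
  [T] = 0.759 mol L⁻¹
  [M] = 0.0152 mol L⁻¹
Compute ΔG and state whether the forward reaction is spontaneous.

ΔG = -5.85 kJ/mol; the forward reaction is spontaneous

Qc = [M]·[DE₂]²·[T] / [AB₂] = (0.0152)·(2.39)²·(0.759) / (0.0138) = 4.78
ΔG = RT ln(Qc/Kc) = (8.314 J mol⁻¹ K⁻¹)(298 K) × ln(4.78/50.7)
   = (2.478 kJ/mol)(-2.361) = -5.85 kJ/mol
ΔG < 0, so the forward reaction is spontaneous (proceeds forward).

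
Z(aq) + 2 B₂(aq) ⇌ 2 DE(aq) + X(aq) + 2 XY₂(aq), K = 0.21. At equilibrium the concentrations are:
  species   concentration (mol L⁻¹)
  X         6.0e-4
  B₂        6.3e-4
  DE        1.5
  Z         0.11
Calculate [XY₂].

At equilibrium, K = [DE]²·[X]·[XY₂]² / ([Z]·[B₂]²) = 0.21.
(1.5)²·(6.0e-4)·([XY₂])² / ((0.11)·(6.3e-4)²) = 0.21
[XY₂]² = 6.79e-6 ⇒ [XY₂] = 0.0026 mol L⁻¹

[XY₂] = 0.0026 mol L⁻¹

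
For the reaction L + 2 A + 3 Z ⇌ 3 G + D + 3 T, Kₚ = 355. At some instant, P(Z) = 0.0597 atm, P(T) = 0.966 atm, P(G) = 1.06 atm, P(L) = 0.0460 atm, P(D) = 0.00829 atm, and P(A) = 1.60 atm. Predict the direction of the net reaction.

Qₚ = P(G)³·P(D)·P(T)³ / (P(L)·P(A)²·P(Z)³) = (1.06)³·(0.00829)·(0.966)³ / ((0.0460)·(1.60)²·(0.0597)³) = 355
Qₚ = 355 = Kₚ, so the system is already at equilibrium.

neither direction; the system is at equilibrium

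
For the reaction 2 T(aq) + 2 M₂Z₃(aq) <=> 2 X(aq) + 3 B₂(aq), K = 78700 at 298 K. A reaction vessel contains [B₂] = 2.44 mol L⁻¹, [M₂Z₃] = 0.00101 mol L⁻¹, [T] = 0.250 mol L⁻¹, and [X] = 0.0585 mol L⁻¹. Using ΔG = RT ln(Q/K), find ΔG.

ΔG = 5.68 kJ/mol

Q = [X]²·[B₂]³ / ([T]²·[M₂Z₃]²) = (0.0585)²·(2.44)³ / ((0.250)²·(0.00101)²) = 7.80×10⁵
ΔG = RT ln(Q/K) = (8.314 J mol⁻¹ K⁻¹)(298 K) × ln(7.80×10⁵/78700)
   = (2.478 kJ/mol)(2.294) = 5.68 kJ/mol
ΔG > 0, so the forward reaction is non-spontaneous (proceeds in reverse).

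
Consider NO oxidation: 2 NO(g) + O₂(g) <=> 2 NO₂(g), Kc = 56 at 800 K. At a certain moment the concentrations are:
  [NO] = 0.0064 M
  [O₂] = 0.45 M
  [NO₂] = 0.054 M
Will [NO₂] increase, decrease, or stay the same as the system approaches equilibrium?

Qc = [NO₂]² / ([NO]²·[O₂]) = (0.054)² / ((0.0064)²·(0.45)) = 160
Qc = 160 > Kc = 56: net reverse reaction.
NO₂ is a product, so it decreases.

decrease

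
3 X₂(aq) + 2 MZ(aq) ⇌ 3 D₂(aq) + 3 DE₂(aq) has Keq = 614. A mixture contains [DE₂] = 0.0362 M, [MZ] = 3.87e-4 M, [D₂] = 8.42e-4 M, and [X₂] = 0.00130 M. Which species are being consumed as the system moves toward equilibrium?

Q = [D₂]³·[DE₂]³ / ([X₂]³·[MZ]²) = (8.42e-4)³·(0.0362)³ / ((0.00130)³·(3.87e-4)²) = 86.1
Q = 86.1 < Keq = 614: net forward reaction.

X₂, MZ (reactants)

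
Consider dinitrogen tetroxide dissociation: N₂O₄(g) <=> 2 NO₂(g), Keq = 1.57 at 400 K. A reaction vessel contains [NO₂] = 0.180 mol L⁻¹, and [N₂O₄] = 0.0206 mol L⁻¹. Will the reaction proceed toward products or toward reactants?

no net change (already at equilibrium)

Q = [NO₂]² / [N₂O₄] = (0.180)² / (0.0206) = 1.57
Q = 1.57 = Keq, so the system is already at equilibrium.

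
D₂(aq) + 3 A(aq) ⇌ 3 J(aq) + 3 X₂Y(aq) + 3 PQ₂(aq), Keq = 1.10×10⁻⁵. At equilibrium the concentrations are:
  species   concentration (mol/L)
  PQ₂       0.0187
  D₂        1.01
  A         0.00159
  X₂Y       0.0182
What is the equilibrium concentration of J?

At equilibrium, Keq = [J]³·[X₂Y]³·[PQ₂]³ / ([D₂]·[A]³) = 1.10×10⁻⁵.
([J])³·(0.0182)³·(0.0187)³ / ((1.01)·(0.00159)³) = 1.10×10⁻⁵
[J]³ = 0.00113 ⇒ [J] = 0.104 mol/L

[J] = 0.104 mol/L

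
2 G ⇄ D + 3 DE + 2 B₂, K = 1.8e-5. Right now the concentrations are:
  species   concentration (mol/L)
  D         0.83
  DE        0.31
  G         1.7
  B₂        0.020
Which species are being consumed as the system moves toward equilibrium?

Q = [D]·[DE]³·[B₂]² / [G]² = (0.83)·(0.31)³·(0.020)² / (1.7)² = 3.4e-6
Q = 3.4e-6 < K = 1.8e-5: net forward reaction.

G (reactants)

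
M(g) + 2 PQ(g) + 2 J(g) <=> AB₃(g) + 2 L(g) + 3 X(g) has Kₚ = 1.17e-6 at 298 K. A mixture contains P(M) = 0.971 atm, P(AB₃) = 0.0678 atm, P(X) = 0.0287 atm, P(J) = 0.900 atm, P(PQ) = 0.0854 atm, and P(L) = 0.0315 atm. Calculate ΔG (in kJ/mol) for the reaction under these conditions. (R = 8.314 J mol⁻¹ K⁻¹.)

ΔG = -3.57 kJ/mol

Qₚ = P(AB₃)·P(L)²·P(X)³ / (P(M)·P(PQ)²·P(J)²) = (0.0678)·(0.0315)²·(0.0287)³ / ((0.971)·(0.0854)²·(0.900)²) = 2.77e-7
ΔG = RT ln(Qₚ/Kₚ) = (8.314 J mol⁻¹ K⁻¹)(298 K) × ln(2.77e-7/1.17e-6)
   = (2.478 kJ/mol)(-1.441) = -3.57 kJ/mol
ΔG < 0, so the forward reaction is spontaneous (proceeds forward).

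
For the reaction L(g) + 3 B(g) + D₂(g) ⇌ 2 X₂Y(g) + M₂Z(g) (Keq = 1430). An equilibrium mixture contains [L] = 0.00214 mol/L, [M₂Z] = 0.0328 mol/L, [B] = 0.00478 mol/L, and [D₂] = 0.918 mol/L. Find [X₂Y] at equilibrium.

At equilibrium, Keq = [X₂Y]²·[M₂Z] / ([L]·[B]³·[D₂]) = 1430.
([X₂Y])²·(0.0328) / ((0.00214)·(0.00478)³·(0.918)) = 1430
[X₂Y]² = 9.35e-6 ⇒ [X₂Y] = 0.00306 mol/L

[X₂Y] = 0.00306 mol/L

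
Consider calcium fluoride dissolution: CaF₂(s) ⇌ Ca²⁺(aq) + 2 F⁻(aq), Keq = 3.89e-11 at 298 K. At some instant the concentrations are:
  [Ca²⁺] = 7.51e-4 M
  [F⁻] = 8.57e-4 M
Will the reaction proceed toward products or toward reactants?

(CaF₂ is a pure solid — omitted from Q.)
Q = [Ca²⁺]·[F⁻]² = (7.51e-4)·(8.57e-4)² = 5.52e-10
Q = 5.52e-10 > Keq = 3.89e-11, so the reverse reaction proceeds.

reverse (toward reactants)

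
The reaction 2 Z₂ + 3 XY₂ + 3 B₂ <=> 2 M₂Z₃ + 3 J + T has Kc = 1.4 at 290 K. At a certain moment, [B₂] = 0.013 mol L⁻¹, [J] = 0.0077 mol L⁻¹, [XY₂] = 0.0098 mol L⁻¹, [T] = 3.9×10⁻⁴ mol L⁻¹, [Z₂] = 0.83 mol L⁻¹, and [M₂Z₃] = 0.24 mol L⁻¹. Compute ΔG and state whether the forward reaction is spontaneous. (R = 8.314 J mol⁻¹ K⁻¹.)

Qc = [M₂Z₃]²·[J]³·[T] / ([Z₂]²·[XY₂]³·[B₂]³) = (0.24)²·(0.0077)³·(3.9×10⁻⁴) / ((0.83)²·(0.0098)³·(0.013)³) = 7.20
ΔG = RT ln(Qc/Kc) = (8.314 J mol⁻¹ K⁻¹)(290 K) × ln(7.20/1.4)
   = (2.411 kJ/mol)(1.638) = 3.95 kJ/mol
ΔG > 0, so the forward reaction is non-spontaneous (proceeds in reverse).

ΔG = 3.95 kJ/mol; the forward reaction is non-spontaneous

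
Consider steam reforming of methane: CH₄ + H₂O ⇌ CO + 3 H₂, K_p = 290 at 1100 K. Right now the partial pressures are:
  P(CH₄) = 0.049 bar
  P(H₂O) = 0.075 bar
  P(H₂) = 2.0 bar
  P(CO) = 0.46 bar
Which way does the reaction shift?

Q_p = P(CO)·P(H₂)³ / (P(CH₄)·P(H₂O)) = (0.46)·(2.0)³ / ((0.049)·(0.075)) = 1000
Q_p = 1000 > K_p = 290, so the reverse reaction proceeds.

reverse (toward reactants)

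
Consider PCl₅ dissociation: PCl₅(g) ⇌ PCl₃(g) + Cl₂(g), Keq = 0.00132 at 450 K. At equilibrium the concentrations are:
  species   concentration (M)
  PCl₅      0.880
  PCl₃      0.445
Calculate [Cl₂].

At equilibrium, Keq = [PCl₃]·[Cl₂] / [PCl₅] = 0.00132.
(0.445)·([Cl₂]) / (0.880) = 0.00132
[Cl₂] = 0.00261 M

[Cl₂] = 0.00261 M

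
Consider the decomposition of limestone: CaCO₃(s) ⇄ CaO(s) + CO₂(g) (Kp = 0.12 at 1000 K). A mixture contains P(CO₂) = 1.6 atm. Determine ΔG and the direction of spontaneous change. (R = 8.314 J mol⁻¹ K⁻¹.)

ΔG = 21.5 kJ/mol; the forward reaction is non-spontaneous

(CaCO₃, CaO are pure solids — omitted from Qp.)
Qp = P(CO₂) = 1.60
ΔG = RT ln(Qp/Kp) = (8.314 J mol⁻¹ K⁻¹)(1000 K) × ln(1.60/0.12)
   = (8.314 kJ/mol)(2.590) = 21.5 kJ/mol
ΔG > 0, so the forward reaction is non-spontaneous (proceeds in reverse).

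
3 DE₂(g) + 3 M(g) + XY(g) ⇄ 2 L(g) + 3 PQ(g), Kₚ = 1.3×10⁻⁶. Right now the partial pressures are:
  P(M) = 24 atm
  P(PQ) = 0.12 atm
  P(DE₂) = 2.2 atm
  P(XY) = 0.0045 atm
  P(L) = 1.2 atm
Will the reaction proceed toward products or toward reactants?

in the reverse direction

Qₚ = P(L)²·P(PQ)³ / (P(DE₂)³·P(M)³·P(XY)) = (1.2)²·(0.12)³ / ((2.2)³·(24)³·(0.0045)) = 3.8×10⁻⁶
Qₚ = 3.8×10⁻⁶ > Kₚ = 1.3×10⁻⁶, so the reverse reaction proceeds.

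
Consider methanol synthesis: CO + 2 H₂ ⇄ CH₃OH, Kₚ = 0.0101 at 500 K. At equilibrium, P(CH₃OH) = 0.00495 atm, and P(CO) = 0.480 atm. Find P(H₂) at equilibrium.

At equilibrium, Kₚ = P(CH₃OH) / (P(CO)·P(H₂)²) = 0.0101.
(0.00495) / ((0.480)·(P(H₂))²) = 0.0101
P(H₂)² = 1.02 ⇒ P(H₂) = 1.01 atm

P(H₂) = 1.01 atm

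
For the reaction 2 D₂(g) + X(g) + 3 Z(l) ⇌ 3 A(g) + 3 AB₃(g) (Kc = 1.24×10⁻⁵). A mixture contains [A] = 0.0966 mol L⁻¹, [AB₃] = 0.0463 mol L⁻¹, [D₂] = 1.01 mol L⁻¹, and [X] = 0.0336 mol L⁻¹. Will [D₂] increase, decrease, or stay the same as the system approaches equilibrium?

(Z is a pure liquid — omitted from Qc.)
Qc = [A]³·[AB₃]³ / ([D₂]²·[X]) = (0.0966)³·(0.0463)³ / ((1.01)²·(0.0336)) = 2.61×10⁻⁶
Qc = 2.61×10⁻⁶ < Kc = 1.24×10⁻⁵: net forward reaction.
D₂ is a reactant, so it decreases.

decrease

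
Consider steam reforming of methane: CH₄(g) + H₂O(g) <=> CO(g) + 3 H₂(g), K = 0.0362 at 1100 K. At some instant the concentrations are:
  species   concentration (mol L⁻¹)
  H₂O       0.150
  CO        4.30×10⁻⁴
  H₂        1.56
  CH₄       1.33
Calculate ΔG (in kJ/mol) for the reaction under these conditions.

ΔG = -13.6 kJ/mol

Q = [CO]·[H₂]³ / ([CH₄]·[H₂O]) = (4.30×10⁻⁴)·(1.56)³ / ((1.33)·(0.150)) = 0.00818
ΔG = RT ln(Q/K) = (8.314 J mol⁻¹ K⁻¹)(1100 K) × ln(0.00818/0.0362)
   = (9.145 kJ/mol)(-1.487) = -13.6 kJ/mol
ΔG < 0, so the forward reaction is spontaneous (proceeds forward).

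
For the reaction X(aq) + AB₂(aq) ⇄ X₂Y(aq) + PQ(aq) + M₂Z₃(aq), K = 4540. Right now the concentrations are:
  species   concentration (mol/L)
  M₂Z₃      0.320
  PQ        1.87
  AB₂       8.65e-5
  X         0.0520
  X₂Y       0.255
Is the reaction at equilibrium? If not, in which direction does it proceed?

Q = [X₂Y]·[PQ]·[M₂Z₃] / ([X]·[AB₂]) = (0.255)·(1.87)·(0.320) / ((0.0520)·(8.65e-5)) = 33900
Q = 33900 > K = 4540, so the reverse reaction proceeds.

in the reverse direction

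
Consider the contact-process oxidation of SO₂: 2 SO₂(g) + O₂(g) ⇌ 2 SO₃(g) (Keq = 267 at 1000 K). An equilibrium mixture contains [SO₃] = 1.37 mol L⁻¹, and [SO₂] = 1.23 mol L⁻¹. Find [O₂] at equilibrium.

At equilibrium, Keq = [SO₃]² / ([SO₂]²·[O₂]) = 267.
(1.37)² / ((1.23)²·([O₂])) = 267
[O₂] = 0.00465 mol L⁻¹

[O₂] = 0.00465 mol L⁻¹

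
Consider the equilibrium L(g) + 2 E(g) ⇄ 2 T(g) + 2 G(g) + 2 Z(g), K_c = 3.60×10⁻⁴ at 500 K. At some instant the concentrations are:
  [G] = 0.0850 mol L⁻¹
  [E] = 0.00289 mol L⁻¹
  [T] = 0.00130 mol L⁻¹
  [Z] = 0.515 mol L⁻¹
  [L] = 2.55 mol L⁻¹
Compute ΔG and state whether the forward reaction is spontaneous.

Q_c = [T]²·[G]²·[Z]² / ([L]·[E]²) = (0.00130)²·(0.0850)²·(0.515)² / ((2.55)·(0.00289)²) = 1.52×10⁻⁴
ΔG = RT ln(Q_c/K_c) = (8.314 J mol⁻¹ K⁻¹)(500 K) × ln(1.52×10⁻⁴/3.60×10⁻⁴)
   = (4.157 kJ/mol)(-0.8622) = -3.58 kJ/mol
ΔG < 0, so the forward reaction is spontaneous (proceeds forward).

ΔG = -3.58 kJ/mol; the forward reaction is spontaneous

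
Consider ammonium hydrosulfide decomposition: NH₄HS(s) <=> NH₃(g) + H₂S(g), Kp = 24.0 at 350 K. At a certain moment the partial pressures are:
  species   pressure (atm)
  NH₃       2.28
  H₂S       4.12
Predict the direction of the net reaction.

(NH₄HS is a pure solid — omitted from Qp.)
Qp = P(NH₃)·P(H₂S) = (2.28)·(4.12) = 9.39
Qp = 9.39 < Kp = 24.0, so the forward reaction proceeds.

toward products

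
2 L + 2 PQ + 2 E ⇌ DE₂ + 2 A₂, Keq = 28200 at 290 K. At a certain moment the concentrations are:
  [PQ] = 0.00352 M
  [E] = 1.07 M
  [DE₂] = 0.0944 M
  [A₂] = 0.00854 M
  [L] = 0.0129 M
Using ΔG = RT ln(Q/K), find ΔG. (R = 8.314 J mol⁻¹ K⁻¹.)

Q = [DE₂]·[A₂]² / ([L]²·[PQ]²·[E]²) = (0.0944)·(0.00854)² / ((0.0129)²·(0.00352)²·(1.07)²) = 2920
ΔG = RT ln(Q/Keq) = (8.314 J mol⁻¹ K⁻¹)(290 K) × ln(2920/28200)
   = (2.411 kJ/mol)(-2.268) = -5.47 kJ/mol
ΔG < 0, so the forward reaction is spontaneous (proceeds forward).

ΔG = -5.47 kJ/mol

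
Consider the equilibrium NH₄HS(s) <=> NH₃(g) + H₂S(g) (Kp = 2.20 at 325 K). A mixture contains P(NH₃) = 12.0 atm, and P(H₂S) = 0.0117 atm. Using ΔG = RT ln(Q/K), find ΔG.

(NH₄HS is a pure solid — omitted from Qp.)
Qp = P(NH₃)·P(H₂S) = (12.0)·(0.0117) = 0.140
ΔG = RT ln(Qp/Kp) = (8.314 J mol⁻¹ K⁻¹)(325 K) × ln(0.140/2.20)
   = (2.702 kJ/mol)(-2.755) = -7.44 kJ/mol
ΔG < 0, so the forward reaction is spontaneous (proceeds forward).

ΔG = -7.44 kJ/mol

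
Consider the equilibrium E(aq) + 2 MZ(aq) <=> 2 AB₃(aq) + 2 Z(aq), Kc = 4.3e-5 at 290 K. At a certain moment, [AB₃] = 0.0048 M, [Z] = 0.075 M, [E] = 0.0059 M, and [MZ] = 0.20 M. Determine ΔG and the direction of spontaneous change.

Qc = [AB₃]²·[Z]² / ([E]·[MZ]²) = (0.0048)²·(0.075)² / ((0.0059)·(0.20)²) = 5.49e-4
ΔG = RT ln(Qc/Kc) = (8.314 J mol⁻¹ K⁻¹)(290 K) × ln(5.49e-4/4.3e-5)
   = (2.411 kJ/mol)(2.547) = 6.14 kJ/mol
ΔG > 0, so the forward reaction is non-spontaneous (proceeds in reverse).

ΔG = 6.14 kJ/mol; the forward reaction is non-spontaneous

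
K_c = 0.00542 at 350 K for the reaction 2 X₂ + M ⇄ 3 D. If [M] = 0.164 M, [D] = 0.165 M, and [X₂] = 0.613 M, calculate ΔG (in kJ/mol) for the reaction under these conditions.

ΔG = 7.56 kJ/mol

Q_c = [D]³ / ([X₂]²·[M]) = (0.165)³ / ((0.613)²·(0.164)) = 0.0729
ΔG = RT ln(Q_c/K_c) = (8.314 J mol⁻¹ K⁻¹)(350 K) × ln(0.0729/0.00542)
   = (2.910 kJ/mol)(2.599) = 7.56 kJ/mol
ΔG > 0, so the forward reaction is non-spontaneous (proceeds in reverse).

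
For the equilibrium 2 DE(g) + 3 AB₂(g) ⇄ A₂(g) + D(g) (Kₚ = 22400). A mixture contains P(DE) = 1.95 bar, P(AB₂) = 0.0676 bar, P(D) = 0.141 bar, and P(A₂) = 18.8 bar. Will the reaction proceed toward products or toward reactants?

Qₚ = P(A₂)·P(D) / (P(DE)²·P(AB₂)³) = (18.8)·(0.141) / ((1.95)²·(0.0676)³) = 2260
Qₚ = 2260 < Kₚ = 22400, so the forward reaction proceeds.

to the right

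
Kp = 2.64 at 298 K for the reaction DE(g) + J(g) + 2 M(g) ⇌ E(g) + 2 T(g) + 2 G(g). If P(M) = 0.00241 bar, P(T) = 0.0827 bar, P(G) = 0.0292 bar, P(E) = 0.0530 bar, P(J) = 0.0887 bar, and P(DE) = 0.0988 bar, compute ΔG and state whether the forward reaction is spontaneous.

ΔG = 2.06 kJ/mol; the forward reaction is non-spontaneous

Qp = P(E)·P(T)²·P(G)² / (P(DE)·P(J)·P(M)²) = (0.0530)·(0.0827)²·(0.0292)² / ((0.0988)·(0.0887)·(0.00241)²) = 6.07
ΔG = RT ln(Qp/Kp) = (8.314 J mol⁻¹ K⁻¹)(298 K) × ln(6.07/2.64)
   = (2.478 kJ/mol)(0.8326) = 2.06 kJ/mol
ΔG > 0, so the forward reaction is non-spontaneous (proceeds in reverse).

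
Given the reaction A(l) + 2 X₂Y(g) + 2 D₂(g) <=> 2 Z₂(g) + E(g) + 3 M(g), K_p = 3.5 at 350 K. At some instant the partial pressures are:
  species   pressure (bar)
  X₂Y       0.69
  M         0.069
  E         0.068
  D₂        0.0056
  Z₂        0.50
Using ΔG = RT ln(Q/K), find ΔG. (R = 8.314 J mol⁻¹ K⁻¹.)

(A is a pure liquid — omitted from Q_p.)
Q_p = P(Z₂)²·P(E)·P(M)³ / (P(X₂Y)²·P(D₂)²) = (0.50)²·(0.068)·(0.069)³ / ((0.69)²·(0.0056)²) = 0.374
ΔG = RT ln(Q_p/K_p) = (8.314 J mol⁻¹ K⁻¹)(350 K) × ln(0.374/3.5)
   = (2.910 kJ/mol)(-2.236) = -6.51 kJ/mol
ΔG < 0, so the forward reaction is spontaneous (proceeds forward).

ΔG = -6.51 kJ/mol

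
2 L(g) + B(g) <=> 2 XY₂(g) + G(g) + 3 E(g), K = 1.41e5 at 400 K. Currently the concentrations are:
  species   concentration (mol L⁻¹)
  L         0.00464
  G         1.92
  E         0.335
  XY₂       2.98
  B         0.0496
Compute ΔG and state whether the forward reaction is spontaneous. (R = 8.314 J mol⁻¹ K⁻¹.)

ΔG = 4.82 kJ/mol; the forward reaction is non-spontaneous

Q = [XY₂]²·[G]·[E]³ / ([L]²·[B]) = (2.98)²·(1.92)·(0.335)³ / ((0.00464)²·(0.0496)) = 6.00e5
ΔG = RT ln(Q/K) = (8.314 J mol⁻¹ K⁻¹)(400 K) × ln(6.00e5/1.41e5)
   = (3.326 kJ/mol)(1.448) = 4.82 kJ/mol
ΔG > 0, so the forward reaction is non-spontaneous (proceeds in reverse).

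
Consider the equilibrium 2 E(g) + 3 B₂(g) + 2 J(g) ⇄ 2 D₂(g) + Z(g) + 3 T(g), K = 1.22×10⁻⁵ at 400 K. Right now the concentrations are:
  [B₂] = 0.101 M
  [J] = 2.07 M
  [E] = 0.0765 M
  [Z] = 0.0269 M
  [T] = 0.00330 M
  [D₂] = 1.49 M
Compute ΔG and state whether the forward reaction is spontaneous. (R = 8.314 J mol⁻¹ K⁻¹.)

ΔG = 6.38 kJ/mol; the forward reaction is non-spontaneous

Q = [D₂]²·[Z]·[T]³ / ([E]²·[B₂]³·[J]²) = (1.49)²·(0.0269)·(0.00330)³ / ((0.0765)²·(0.101)³·(2.07)²) = 8.31×10⁻⁵
ΔG = RT ln(Q/K) = (8.314 J mol⁻¹ K⁻¹)(400 K) × ln(8.31×10⁻⁵/1.22×10⁻⁵)
   = (3.326 kJ/mol)(1.919) = 6.38 kJ/mol
ΔG > 0, so the forward reaction is non-spontaneous (proceeds in reverse).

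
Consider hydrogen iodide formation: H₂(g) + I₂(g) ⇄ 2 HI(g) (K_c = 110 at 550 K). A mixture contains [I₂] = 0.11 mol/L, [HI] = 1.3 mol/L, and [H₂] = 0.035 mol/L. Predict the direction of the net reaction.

Q_c = [HI]² / ([H₂]·[I₂]) = (1.3)² / ((0.035)·(0.11)) = 440
Q_c = 440 > K_c = 110, so the reverse reaction proceeds.

toward reactants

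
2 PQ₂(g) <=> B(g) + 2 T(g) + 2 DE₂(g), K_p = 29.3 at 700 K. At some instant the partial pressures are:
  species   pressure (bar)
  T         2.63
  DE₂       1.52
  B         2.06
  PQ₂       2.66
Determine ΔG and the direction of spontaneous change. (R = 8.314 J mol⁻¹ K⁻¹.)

Q_p = P(B)·P(T)²·P(DE₂)² / P(PQ₂)² = (2.06)·(2.63)²·(1.52)² / (2.66)² = 4.65
ΔG = RT ln(Q_p/K_p) = (8.314 J mol⁻¹ K⁻¹)(700 K) × ln(4.65/29.3)
   = (5.820 kJ/mol)(-1.841) = -10.7 kJ/mol
ΔG < 0, so the forward reaction is spontaneous (proceeds forward).

ΔG = -10.7 kJ/mol; the forward reaction is spontaneous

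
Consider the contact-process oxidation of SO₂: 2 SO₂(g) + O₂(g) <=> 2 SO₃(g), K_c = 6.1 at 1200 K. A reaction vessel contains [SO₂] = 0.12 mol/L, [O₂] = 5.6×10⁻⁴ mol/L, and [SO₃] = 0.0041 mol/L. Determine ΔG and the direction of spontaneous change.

Q_c = [SO₃]² / ([SO₂]²·[O₂]) = (0.0041)² / ((0.12)²·(5.6×10⁻⁴)) = 2.08
ΔG = RT ln(Q_c/K_c) = (8.314 J mol⁻¹ K⁻¹)(1200 K) × ln(2.08/6.1)
   = (9.977 kJ/mol)(-1.076) = -10.7 kJ/mol
ΔG < 0, so the forward reaction is spontaneous (proceeds forward).

ΔG = -10.7 kJ/mol; the forward reaction is spontaneous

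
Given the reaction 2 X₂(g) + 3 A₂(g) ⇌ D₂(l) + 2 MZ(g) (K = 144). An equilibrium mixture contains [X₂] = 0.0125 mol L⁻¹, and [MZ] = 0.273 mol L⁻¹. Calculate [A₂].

[A₂] = 1.49 mol L⁻¹

(D₂ is a pure liquid — omitted from K.)
At equilibrium, K = [MZ]² / ([X₂]²·[A₂]³) = 144.
(0.273)² / ((0.0125)²·([A₂])³) = 144
[A₂]³ = 3.31 ⇒ [A₂] = 1.49 mol L⁻¹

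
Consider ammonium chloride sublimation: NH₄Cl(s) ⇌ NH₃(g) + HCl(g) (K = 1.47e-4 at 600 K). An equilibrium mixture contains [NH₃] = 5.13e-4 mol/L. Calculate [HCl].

[HCl] = 0.287 mol/L

(NH₄Cl is a pure solid — omitted from K.)
At equilibrium, K = [NH₃]·[HCl] = 1.47e-4.
(5.13e-4)·([HCl]) = 1.47e-4
[HCl] = 0.287 mol/L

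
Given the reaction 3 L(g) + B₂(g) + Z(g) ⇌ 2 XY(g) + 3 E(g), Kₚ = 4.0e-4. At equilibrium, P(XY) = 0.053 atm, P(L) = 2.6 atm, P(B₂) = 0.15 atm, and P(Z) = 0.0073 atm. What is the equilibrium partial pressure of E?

P(E) = 0.14 atm

At equilibrium, Kₚ = P(XY)²·P(E)³ / (P(L)³·P(B₂)·P(Z)) = 4.0e-4.
(0.053)²·(P(E))³ / ((2.6)³·(0.15)·(0.0073)) = 4.0e-4
P(E)³ = 0.00274 ⇒ P(E) = 0.14 atm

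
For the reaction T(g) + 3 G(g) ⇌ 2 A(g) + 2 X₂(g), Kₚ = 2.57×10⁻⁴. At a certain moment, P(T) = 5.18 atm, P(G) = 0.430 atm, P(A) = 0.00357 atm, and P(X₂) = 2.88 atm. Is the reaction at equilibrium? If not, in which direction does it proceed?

Qₚ = P(A)²·P(X₂)² / (P(T)·P(G)³) = (0.00357)²·(2.88)² / ((5.18)·(0.430)³) = 2.57×10⁻⁴
Qₚ = 2.57×10⁻⁴ = Kₚ, so the system is already at equilibrium.

at equilibrium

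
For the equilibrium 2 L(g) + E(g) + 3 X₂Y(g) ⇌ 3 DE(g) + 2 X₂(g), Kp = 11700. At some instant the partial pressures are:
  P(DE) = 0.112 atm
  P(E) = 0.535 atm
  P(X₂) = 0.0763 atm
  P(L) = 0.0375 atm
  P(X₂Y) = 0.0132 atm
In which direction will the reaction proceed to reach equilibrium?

in the forward direction

Qp = P(DE)³·P(X₂)² / (P(L)²·P(E)·P(X₂Y)³) = (0.112)³·(0.0763)² / ((0.0375)²·(0.535)·(0.0132)³) = 4730
Qp = 4730 < Kp = 11700, so the forward reaction proceeds.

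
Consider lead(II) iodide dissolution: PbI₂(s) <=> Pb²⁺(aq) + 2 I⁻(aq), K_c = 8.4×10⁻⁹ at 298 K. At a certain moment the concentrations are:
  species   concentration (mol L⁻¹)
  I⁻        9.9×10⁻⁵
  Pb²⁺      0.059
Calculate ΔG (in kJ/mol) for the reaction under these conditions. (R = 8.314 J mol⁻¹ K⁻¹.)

(PbI₂ is a pure solid — omitted from Q_c.)
Q_c = [Pb²⁺]·[I⁻]² = (0.059)·(9.9×10⁻⁵)² = 5.78×10⁻¹⁰
ΔG = RT ln(Q_c/K_c) = (8.314 J mol⁻¹ K⁻¹)(298 K) × ln(5.78×10⁻¹⁰/8.4×10⁻⁹)
   = (2.478 kJ/mol)(-2.676) = -6.63 kJ/mol
ΔG < 0, so the forward reaction is spontaneous (proceeds forward).

ΔG = -6.63 kJ/mol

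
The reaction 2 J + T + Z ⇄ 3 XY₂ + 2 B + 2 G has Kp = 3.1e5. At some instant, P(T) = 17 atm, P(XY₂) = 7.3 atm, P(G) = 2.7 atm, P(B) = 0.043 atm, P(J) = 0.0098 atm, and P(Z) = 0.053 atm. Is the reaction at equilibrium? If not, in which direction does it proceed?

Qp = P(XY₂)³·P(B)²·P(G)² / (P(J)²·P(T)·P(Z)) = (7.3)³·(0.043)²·(2.7)² / ((0.0098)²·(17)·(0.053)) = 61000
Qp = 61000 < Kp = 3.1e5, so the forward reaction proceeds.

toward products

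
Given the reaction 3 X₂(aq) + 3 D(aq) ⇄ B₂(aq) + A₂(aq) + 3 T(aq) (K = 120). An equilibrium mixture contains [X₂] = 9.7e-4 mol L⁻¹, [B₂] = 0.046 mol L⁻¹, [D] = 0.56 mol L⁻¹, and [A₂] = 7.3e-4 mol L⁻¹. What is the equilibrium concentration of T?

[T] = 0.083 mol L⁻¹

At equilibrium, K = [B₂]·[A₂]·[T]³ / ([X₂]³·[D]³) = 120.
(0.046)·(7.3e-4)·([T])³ / ((9.7e-4)³·(0.56)³) = 120
[T]³ = 5.73e-4 ⇒ [T] = 0.083 mol L⁻¹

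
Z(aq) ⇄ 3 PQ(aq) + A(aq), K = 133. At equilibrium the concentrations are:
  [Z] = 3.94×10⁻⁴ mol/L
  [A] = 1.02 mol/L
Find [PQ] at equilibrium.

At equilibrium, K = [PQ]³·[A] / [Z] = 133.
([PQ])³·(1.02) / (3.94×10⁻⁴) = 133
[PQ]³ = 0.0514 ⇒ [PQ] = 0.372 mol/L

[PQ] = 0.372 mol/L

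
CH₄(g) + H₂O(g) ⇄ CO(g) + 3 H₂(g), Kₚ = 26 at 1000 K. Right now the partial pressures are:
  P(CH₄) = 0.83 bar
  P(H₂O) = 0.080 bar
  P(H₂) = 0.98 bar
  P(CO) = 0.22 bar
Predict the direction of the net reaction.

Qₚ = P(CO)·P(H₂)³ / (P(CH₄)·P(H₂O)) = (0.22)·(0.98)³ / ((0.83)·(0.080)) = 3.1
Qₚ = 3.1 < Kₚ = 26, so the forward reaction proceeds.

toward products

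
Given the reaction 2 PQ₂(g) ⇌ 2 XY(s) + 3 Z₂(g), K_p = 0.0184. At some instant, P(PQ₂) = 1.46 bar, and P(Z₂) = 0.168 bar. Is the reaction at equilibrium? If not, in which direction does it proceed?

(XY is a pure solid — omitted from Q_p.)
Q_p = P(Z₂)³ / P(PQ₂)² = (0.168)³ / (1.46)² = 0.00222
Q_p = 0.00222 < K_p = 0.0184, so the forward reaction proceeds.

toward products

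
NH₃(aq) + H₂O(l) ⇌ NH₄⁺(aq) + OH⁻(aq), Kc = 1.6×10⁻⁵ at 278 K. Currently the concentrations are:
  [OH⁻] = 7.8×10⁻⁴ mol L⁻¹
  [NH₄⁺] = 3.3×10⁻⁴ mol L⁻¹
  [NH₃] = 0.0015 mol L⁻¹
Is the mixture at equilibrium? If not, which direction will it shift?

(H₂O is a pure liquid — omitted from Qc.)
Qc = [NH₄⁺]·[OH⁻] / [NH₃] = (3.3×10⁻⁴)·(7.8×10⁻⁴) / (0.0015) = 1.7×10⁻⁴
Qc = 1.7×10⁻⁴ > Kc = 1.6×10⁻⁵: net reverse reaction.

no; Q > K, reaction proceeds in reverse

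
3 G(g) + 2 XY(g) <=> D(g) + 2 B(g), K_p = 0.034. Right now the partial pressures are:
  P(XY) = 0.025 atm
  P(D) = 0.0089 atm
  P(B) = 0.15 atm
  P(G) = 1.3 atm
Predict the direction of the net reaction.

to the left

Q_p = P(D)·P(B)² / (P(G)³·P(XY)²) = (0.0089)·(0.15)² / ((1.3)³·(0.025)²) = 0.15
Q_p = 0.15 > K_p = 0.034, so the reverse reaction proceeds.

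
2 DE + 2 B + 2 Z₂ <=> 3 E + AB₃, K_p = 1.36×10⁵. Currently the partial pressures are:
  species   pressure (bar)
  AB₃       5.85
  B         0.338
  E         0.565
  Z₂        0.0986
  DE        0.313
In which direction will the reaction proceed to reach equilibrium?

toward products

Q_p = P(E)³·P(AB₃) / (P(DE)²·P(B)²·P(Z₂)²) = (0.565)³·(5.85) / ((0.313)²·(0.338)²·(0.0986)²) = 9700
Q_p = 9700 < K_p = 1.36×10⁵, so the forward reaction proceeds.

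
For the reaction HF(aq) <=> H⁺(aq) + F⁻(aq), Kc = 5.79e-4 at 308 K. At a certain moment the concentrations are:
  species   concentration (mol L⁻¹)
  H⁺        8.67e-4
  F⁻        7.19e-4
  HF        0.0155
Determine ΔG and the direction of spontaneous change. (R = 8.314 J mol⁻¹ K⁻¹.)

Qc = [H⁺]·[F⁻] / [HF] = (8.67e-4)·(7.19e-4) / (0.0155) = 4.02e-5
ΔG = RT ln(Qc/Kc) = (8.314 J mol⁻¹ K⁻¹)(308 K) × ln(4.02e-5/5.79e-4)
   = (2.561 kJ/mol)(-2.667) = -6.83 kJ/mol
ΔG < 0, so the forward reaction is spontaneous (proceeds forward).

ΔG = -6.83 kJ/mol; the forward reaction is spontaneous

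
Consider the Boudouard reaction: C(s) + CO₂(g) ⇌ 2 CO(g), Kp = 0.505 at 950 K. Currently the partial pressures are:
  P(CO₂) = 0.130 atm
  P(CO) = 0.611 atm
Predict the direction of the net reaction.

(C is a pure solid — omitted from Qp.)
Qp = P(CO)² / P(CO₂) = (0.611)² / (0.130) = 2.87
Qp = 2.87 > Kp = 0.505, so the reverse reaction proceeds.

in the reverse direction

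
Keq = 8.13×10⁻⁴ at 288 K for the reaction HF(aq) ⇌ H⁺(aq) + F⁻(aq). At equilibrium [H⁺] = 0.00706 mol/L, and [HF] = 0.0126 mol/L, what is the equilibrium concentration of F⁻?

At equilibrium, Keq = [H⁺]·[F⁻] / [HF] = 8.13×10⁻⁴.
(0.00706)·([F⁻]) / (0.0126) = 8.13×10⁻⁴
[F⁻] = 0.00145 mol/L

[F⁻] = 0.00145 mol/L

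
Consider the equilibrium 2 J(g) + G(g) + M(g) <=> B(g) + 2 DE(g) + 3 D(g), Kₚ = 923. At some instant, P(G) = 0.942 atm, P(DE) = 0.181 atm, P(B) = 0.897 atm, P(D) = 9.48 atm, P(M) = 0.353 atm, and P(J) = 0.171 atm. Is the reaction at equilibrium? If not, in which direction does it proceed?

in the reverse direction

Qₚ = P(B)·P(DE)²·P(D)³ / (P(J)²·P(G)·P(M)) = (0.897)·(0.181)²·(9.48)³ / ((0.171)²·(0.942)·(0.353)) = 2570
Qₚ = 2570 > Kₚ = 923, so the reverse reaction proceeds.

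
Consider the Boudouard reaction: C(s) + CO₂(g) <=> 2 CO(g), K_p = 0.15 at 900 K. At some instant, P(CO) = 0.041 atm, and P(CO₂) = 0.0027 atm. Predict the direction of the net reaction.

to the left

(C is a pure solid — omitted from Q_p.)
Q_p = P(CO)² / P(CO₂) = (0.041)² / (0.0027) = 0.62
Q_p = 0.62 > K_p = 0.15, so the reverse reaction proceeds.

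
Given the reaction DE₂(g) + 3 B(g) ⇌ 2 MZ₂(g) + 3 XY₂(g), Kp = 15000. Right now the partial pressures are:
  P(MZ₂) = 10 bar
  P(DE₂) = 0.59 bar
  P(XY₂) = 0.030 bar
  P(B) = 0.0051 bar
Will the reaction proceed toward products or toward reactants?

toward reactants

Qp = P(MZ₂)²·P(XY₂)³ / (P(DE₂)·P(B)³) = (10)²·(0.030)³ / ((0.59)·(0.0051)³) = 34000
Qp = 34000 > Kp = 15000, so the reverse reaction proceeds.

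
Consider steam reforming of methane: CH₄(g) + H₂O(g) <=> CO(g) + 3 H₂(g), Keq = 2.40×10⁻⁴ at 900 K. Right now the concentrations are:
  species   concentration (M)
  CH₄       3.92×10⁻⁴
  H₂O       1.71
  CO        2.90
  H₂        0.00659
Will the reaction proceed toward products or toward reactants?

in the reverse direction

Q = [CO]·[H₂]³ / ([CH₄]·[H₂O]) = (2.90)·(0.00659)³ / ((3.92×10⁻⁴)·(1.71)) = 0.00124
Q = 0.00124 > Keq = 2.40×10⁻⁴, so the reverse reaction proceeds.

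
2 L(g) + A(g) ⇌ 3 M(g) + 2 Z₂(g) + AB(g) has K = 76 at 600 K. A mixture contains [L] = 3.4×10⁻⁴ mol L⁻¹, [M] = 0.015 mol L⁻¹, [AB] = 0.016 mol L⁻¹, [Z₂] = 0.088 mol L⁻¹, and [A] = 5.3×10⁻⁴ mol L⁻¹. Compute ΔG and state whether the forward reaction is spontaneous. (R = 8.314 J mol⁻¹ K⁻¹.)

ΔG = -12.0 kJ/mol; the forward reaction is spontaneous

Q = [M]³·[Z₂]²·[AB] / ([L]²·[A]) = (0.015)³·(0.088)²·(0.016) / ((3.4×10⁻⁴)²·(5.3×10⁻⁴)) = 6.83
ΔG = RT ln(Q/K) = (8.314 J mol⁻¹ K⁻¹)(600 K) × ln(6.83/76)
   = (4.988 kJ/mol)(-2.409) = -12.0 kJ/mol
ΔG < 0, so the forward reaction is spontaneous (proceeds forward).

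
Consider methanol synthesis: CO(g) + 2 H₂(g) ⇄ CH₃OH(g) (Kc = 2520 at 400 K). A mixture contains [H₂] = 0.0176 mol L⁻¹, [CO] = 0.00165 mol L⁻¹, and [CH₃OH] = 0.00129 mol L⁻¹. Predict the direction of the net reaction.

at equilibrium

Qc = [CH₃OH] / ([CO]·[H₂]²) = (0.00129) / ((0.00165)·(0.0176)²) = 2520
Qc = 2520 = Kc, so the system is already at equilibrium.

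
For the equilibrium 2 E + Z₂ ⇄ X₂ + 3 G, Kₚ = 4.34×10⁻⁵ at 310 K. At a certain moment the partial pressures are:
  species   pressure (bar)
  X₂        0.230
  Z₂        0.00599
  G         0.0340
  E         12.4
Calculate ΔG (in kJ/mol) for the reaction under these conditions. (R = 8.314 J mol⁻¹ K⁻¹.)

ΔG = -3.83 kJ/mol

Qₚ = P(X₂)·P(G)³ / (P(E)²·P(Z₂)) = (0.230)·(0.0340)³ / ((12.4)²·(0.00599)) = 9.82×10⁻⁶
ΔG = RT ln(Qₚ/Kₚ) = (8.314 J mol⁻¹ K⁻¹)(310 K) × ln(9.82×10⁻⁶/4.34×10⁻⁵)
   = (2.577 kJ/mol)(-1.486) = -3.83 kJ/mol
ΔG < 0, so the forward reaction is spontaneous (proceeds forward).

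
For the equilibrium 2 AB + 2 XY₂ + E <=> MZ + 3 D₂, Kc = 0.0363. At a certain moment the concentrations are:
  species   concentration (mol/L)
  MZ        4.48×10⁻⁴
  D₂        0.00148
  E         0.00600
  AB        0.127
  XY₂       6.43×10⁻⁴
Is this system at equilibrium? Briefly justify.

yes, at equilibrium

Qc = [MZ]·[D₂]³ / ([AB]²·[XY₂]²·[E]) = (4.48×10⁻⁴)·(0.00148)³ / ((0.127)²·(6.43×10⁻⁴)²·(0.00600)) = 0.0363
Qc = 0.0363 = Kc; the system is at equilibrium.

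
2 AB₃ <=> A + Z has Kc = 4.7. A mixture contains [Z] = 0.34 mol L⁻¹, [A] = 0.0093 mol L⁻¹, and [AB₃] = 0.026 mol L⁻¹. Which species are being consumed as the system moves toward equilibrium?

none (at equilibrium)

Qc = [A]·[Z] / [AB₃]² = (0.0093)·(0.34) / (0.026)² = 4.7
Qc = 4.7 = Kc; the system is at equilibrium.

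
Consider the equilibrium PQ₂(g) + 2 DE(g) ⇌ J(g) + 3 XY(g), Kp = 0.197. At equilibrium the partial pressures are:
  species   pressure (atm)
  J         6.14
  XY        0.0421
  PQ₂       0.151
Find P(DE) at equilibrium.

P(DE) = 0.124 atm

At equilibrium, Kp = P(J)·P(XY)³ / (P(PQ₂)·P(DE)²) = 0.197.
(6.14)·(0.0421)³ / ((0.151)·(P(DE))²) = 0.197
P(DE)² = 0.0154 ⇒ P(DE) = 0.124 atm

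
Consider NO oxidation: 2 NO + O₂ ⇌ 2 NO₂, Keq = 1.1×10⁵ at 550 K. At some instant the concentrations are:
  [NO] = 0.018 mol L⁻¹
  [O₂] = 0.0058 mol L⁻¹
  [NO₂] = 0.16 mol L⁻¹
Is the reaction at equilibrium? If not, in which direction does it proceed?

Q = [NO₂]² / ([NO]²·[O₂]) = (0.16)² / ((0.018)²·(0.0058)) = 14000
Q = 14000 < Keq = 1.1×10⁵, so the forward reaction proceeds.

in the forward direction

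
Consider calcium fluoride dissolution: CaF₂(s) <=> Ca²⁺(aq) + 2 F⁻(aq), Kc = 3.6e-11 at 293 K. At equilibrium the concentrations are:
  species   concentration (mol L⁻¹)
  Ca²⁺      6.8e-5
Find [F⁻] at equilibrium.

[F⁻] = 7.3e-4 mol L⁻¹

(CaF₂ is a pure solid — omitted from Kc.)
At equilibrium, Kc = [Ca²⁺]·[F⁻]² = 3.6e-11.
(6.8e-5)·([F⁻])² = 3.6e-11
[F⁻]² = 5.29e-7 ⇒ [F⁻] = 7.3e-4 mol L⁻¹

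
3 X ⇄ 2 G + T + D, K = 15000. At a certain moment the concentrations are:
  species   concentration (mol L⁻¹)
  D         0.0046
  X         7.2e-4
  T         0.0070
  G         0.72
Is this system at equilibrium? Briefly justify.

no; Q > K, reaction proceeds in reverse

Q = [G]²·[T]·[D] / [X]³ = (0.72)²·(0.0070)·(0.0046) / (7.2e-4)³ = 45000
Q = 45000 > K = 15000: net reverse reaction.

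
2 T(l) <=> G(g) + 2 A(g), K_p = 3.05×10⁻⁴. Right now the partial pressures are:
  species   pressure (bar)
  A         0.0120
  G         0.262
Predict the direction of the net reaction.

(T is a pure liquid — omitted from Q_p.)
Q_p = P(G)·P(A)² = (0.262)·(0.0120)² = 3.77×10⁻⁵
Q_p = 3.77×10⁻⁵ < K_p = 3.05×10⁻⁴, so the forward reaction proceeds.

in the forward direction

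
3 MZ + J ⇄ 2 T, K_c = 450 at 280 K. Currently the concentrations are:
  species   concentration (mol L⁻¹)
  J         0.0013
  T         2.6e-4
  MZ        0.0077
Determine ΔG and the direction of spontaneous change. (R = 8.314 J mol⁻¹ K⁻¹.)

Q_c = [T]² / ([MZ]³·[J]) = (2.6e-4)² / ((0.0077)³·(0.0013)) = 114
ΔG = RT ln(Q_c/K_c) = (8.314 J mol⁻¹ K⁻¹)(280 K) × ln(114/450)
   = (2.328 kJ/mol)(-1.373) = -3.20 kJ/mol
ΔG < 0, so the forward reaction is spontaneous (proceeds forward).

ΔG = -3.20 kJ/mol; the forward reaction is spontaneous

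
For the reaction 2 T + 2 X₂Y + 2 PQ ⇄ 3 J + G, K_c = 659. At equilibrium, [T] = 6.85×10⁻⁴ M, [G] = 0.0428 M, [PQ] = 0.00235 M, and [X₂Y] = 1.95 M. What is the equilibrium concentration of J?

At equilibrium, K_c = [J]³·[G] / ([T]²·[X₂Y]²·[PQ]²) = 659.
([J])³·(0.0428) / ((6.85×10⁻⁴)²·(1.95)²·(0.00235)²) = 659
[J]³ = 1.52×10⁻⁷ ⇒ [J] = 0.00533 M

[J] = 0.00533 M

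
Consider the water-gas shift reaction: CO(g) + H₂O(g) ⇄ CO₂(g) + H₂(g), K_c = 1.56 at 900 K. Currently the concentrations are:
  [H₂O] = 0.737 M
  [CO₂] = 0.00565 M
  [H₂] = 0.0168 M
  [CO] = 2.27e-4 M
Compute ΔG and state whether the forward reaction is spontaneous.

Q_c = [CO₂]·[H₂] / ([CO]·[H₂O]) = (0.00565)·(0.0168) / ((2.27e-4)·(0.737)) = 0.567
ΔG = RT ln(Q_c/K_c) = (8.314 J mol⁻¹ K⁻¹)(900 K) × ln(0.567/1.56)
   = (7.483 kJ/mol)(-1.012) = -7.57 kJ/mol
ΔG < 0, so the forward reaction is spontaneous (proceeds forward).

ΔG = -7.57 kJ/mol; the forward reaction is spontaneous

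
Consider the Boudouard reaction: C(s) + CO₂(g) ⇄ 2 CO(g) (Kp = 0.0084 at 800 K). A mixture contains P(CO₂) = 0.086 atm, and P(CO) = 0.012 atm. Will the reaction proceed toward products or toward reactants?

toward products

(C is a pure solid — omitted from Qp.)
Qp = P(CO)² / P(CO₂) = (0.012)² / (0.086) = 0.0017
Qp = 0.0017 < Kp = 0.0084, so the forward reaction proceeds.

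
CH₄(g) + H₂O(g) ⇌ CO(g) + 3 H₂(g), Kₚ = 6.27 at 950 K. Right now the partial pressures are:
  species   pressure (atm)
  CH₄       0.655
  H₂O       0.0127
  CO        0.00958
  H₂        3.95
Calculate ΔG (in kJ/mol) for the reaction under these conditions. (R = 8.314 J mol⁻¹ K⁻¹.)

Qₚ = P(CO)·P(H₂)³ / (P(CH₄)·P(H₂O)) = (0.00958)·(3.95)³ / ((0.655)·(0.0127)) = 71.0
ΔG = RT ln(Qₚ/Kₚ) = (8.314 J mol⁻¹ K⁻¹)(950 K) × ln(71.0/6.27)
   = (7.898 kJ/mol)(2.427) = 19.2 kJ/mol
ΔG > 0, so the forward reaction is non-spontaneous (proceeds in reverse).

ΔG = 19.2 kJ/mol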